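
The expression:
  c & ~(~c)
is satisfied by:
  {c: True}


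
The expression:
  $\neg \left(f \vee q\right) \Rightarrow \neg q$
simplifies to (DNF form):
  $\text{True}$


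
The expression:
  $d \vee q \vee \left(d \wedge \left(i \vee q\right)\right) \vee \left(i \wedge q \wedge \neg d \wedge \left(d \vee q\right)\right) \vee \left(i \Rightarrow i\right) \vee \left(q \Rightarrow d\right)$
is always true.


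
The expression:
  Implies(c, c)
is always true.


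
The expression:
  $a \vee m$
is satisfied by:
  {a: True, m: True}
  {a: True, m: False}
  {m: True, a: False}


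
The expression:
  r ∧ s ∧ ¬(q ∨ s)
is never true.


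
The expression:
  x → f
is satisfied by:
  {f: True, x: False}
  {x: False, f: False}
  {x: True, f: True}


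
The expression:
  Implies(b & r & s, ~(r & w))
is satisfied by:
  {s: False, b: False, w: False, r: False}
  {r: True, s: False, b: False, w: False}
  {w: True, s: False, b: False, r: False}
  {r: True, w: True, s: False, b: False}
  {b: True, r: False, s: False, w: False}
  {r: True, b: True, s: False, w: False}
  {w: True, b: True, r: False, s: False}
  {r: True, w: True, b: True, s: False}
  {s: True, w: False, b: False, r: False}
  {r: True, s: True, w: False, b: False}
  {w: True, s: True, r: False, b: False}
  {r: True, w: True, s: True, b: False}
  {b: True, s: True, w: False, r: False}
  {r: True, b: True, s: True, w: False}
  {w: True, b: True, s: True, r: False}


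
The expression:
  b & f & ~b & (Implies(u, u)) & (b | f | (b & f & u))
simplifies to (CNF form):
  False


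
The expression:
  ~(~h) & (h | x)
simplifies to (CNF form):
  h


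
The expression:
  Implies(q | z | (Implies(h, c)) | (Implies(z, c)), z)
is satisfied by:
  {z: True}


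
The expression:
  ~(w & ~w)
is always true.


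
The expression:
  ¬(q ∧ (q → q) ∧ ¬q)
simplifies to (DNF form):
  True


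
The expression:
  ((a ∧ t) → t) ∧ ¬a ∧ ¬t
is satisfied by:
  {t: False, a: False}


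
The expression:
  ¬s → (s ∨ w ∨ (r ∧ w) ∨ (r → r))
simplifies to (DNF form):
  True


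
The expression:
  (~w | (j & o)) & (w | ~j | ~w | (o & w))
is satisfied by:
  {o: True, j: True, w: False}
  {o: True, j: False, w: False}
  {j: True, o: False, w: False}
  {o: False, j: False, w: False}
  {o: True, w: True, j: True}


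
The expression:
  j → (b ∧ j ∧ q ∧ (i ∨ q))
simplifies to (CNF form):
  (b ∨ ¬j) ∧ (q ∨ ¬j)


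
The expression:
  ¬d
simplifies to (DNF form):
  ¬d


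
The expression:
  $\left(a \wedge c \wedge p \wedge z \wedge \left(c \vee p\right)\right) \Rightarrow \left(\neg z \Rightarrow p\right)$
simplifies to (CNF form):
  $\text{True}$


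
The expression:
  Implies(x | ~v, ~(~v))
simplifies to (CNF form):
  v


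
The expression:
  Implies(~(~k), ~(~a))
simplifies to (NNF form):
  a | ~k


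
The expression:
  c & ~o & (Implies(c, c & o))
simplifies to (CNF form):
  False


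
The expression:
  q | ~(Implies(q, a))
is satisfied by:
  {q: True}


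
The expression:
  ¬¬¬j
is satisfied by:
  {j: False}


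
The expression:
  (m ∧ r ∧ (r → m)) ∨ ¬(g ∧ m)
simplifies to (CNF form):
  r ∨ ¬g ∨ ¬m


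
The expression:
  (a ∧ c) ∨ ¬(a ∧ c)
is always true.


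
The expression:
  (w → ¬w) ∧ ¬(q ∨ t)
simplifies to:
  ¬q ∧ ¬t ∧ ¬w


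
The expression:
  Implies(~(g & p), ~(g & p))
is always true.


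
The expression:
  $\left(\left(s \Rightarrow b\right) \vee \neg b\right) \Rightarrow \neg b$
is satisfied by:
  {b: False}


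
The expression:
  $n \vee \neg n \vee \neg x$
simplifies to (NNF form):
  $\text{True}$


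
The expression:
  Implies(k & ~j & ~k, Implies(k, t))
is always true.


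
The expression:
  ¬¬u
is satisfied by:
  {u: True}


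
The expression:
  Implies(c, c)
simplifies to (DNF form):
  True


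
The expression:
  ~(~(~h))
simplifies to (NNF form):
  ~h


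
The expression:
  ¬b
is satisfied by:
  {b: False}


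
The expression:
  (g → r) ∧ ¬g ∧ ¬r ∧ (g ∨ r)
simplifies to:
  False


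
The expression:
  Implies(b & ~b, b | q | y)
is always true.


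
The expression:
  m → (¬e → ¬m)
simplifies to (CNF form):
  e ∨ ¬m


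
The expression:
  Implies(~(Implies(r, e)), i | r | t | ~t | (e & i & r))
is always true.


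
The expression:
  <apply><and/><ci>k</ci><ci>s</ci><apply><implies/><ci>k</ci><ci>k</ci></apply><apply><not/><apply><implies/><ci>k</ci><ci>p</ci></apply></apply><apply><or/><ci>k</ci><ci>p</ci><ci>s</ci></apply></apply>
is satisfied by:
  {s: True, k: True, p: False}


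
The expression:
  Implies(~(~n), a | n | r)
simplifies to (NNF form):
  True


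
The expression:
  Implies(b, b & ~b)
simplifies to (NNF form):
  ~b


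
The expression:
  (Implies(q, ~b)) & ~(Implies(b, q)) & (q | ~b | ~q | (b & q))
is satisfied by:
  {b: True, q: False}


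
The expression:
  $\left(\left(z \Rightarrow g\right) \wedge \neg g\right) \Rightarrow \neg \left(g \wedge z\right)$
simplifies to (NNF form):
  $\text{True}$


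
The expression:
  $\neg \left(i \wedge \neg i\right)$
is always true.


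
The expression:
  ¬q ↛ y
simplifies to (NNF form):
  y ∨ ¬q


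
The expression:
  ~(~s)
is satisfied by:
  {s: True}


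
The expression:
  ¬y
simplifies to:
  ¬y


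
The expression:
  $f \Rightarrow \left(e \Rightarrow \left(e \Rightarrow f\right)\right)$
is always true.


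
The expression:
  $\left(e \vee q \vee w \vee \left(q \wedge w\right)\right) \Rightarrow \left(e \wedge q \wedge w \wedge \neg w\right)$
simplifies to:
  $\neg e \wedge \neg q \wedge \neg w$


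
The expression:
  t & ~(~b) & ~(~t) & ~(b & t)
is never true.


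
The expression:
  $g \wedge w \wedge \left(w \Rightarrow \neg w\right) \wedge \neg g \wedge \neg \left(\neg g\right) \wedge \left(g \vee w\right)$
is never true.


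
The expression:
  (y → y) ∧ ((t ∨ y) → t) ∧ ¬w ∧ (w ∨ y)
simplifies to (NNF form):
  t ∧ y ∧ ¬w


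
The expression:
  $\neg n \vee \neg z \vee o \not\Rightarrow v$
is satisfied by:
  {o: True, v: False, z: False, n: False}
  {o: False, v: False, z: False, n: False}
  {o: True, v: True, z: False, n: False}
  {v: True, o: False, z: False, n: False}
  {n: True, o: True, v: False, z: False}
  {n: True, o: False, v: False, z: False}
  {n: True, o: True, v: True, z: False}
  {n: True, v: True, o: False, z: False}
  {z: True, o: True, n: False, v: False}
  {z: True, n: False, v: False, o: False}
  {o: True, z: True, v: True, n: False}
  {z: True, v: True, n: False, o: False}
  {o: True, z: True, n: True, v: False}


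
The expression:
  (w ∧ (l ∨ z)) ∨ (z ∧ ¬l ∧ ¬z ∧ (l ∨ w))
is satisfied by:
  {z: True, l: True, w: True}
  {z: True, w: True, l: False}
  {l: True, w: True, z: False}


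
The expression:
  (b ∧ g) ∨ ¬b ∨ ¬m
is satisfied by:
  {g: True, m: False, b: False}
  {m: False, b: False, g: False}
  {b: True, g: True, m: False}
  {b: True, m: False, g: False}
  {g: True, m: True, b: False}
  {m: True, g: False, b: False}
  {b: True, m: True, g: True}


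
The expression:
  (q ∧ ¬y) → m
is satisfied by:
  {y: True, m: True, q: False}
  {y: True, q: False, m: False}
  {m: True, q: False, y: False}
  {m: False, q: False, y: False}
  {y: True, m: True, q: True}
  {y: True, q: True, m: False}
  {m: True, q: True, y: False}


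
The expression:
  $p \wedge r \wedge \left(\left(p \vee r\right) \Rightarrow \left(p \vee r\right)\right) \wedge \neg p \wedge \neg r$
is never true.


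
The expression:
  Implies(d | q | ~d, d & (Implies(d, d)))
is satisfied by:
  {d: True}


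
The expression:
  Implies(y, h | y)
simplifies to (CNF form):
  True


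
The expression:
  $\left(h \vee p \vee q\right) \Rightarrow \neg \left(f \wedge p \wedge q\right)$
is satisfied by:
  {p: False, q: False, f: False}
  {f: True, p: False, q: False}
  {q: True, p: False, f: False}
  {f: True, q: True, p: False}
  {p: True, f: False, q: False}
  {f: True, p: True, q: False}
  {q: True, p: True, f: False}


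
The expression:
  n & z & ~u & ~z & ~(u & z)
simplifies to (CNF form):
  False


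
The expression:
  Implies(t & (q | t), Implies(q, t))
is always true.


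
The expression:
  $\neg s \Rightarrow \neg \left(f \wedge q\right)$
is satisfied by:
  {s: True, q: False, f: False}
  {s: False, q: False, f: False}
  {f: True, s: True, q: False}
  {f: True, s: False, q: False}
  {q: True, s: True, f: False}
  {q: True, s: False, f: False}
  {q: True, f: True, s: True}


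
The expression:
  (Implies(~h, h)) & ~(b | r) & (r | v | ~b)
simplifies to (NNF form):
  h & ~b & ~r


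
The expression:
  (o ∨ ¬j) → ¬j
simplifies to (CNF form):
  ¬j ∨ ¬o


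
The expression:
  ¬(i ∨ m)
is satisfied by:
  {i: False, m: False}


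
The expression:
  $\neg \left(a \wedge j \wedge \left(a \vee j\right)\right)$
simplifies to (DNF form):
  $\neg a \vee \neg j$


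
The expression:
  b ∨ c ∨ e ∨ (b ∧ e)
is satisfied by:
  {b: True, e: True, c: True}
  {b: True, e: True, c: False}
  {b: True, c: True, e: False}
  {b: True, c: False, e: False}
  {e: True, c: True, b: False}
  {e: True, c: False, b: False}
  {c: True, e: False, b: False}


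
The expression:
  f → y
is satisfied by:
  {y: True, f: False}
  {f: False, y: False}
  {f: True, y: True}


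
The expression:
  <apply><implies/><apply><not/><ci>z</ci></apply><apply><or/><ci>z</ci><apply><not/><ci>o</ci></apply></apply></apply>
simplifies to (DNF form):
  <apply><or/><ci>z</ci><apply><not/><ci>o</ci></apply></apply>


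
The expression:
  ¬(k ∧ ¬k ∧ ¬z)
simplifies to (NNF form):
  True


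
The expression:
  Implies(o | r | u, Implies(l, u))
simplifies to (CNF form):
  (u | ~l | ~o) & (u | ~l | ~r)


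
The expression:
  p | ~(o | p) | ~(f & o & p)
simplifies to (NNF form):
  True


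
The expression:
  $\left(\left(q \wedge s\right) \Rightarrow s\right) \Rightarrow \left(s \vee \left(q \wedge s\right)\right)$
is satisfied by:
  {s: True}


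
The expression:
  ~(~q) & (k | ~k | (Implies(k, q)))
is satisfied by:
  {q: True}


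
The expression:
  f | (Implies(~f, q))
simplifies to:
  f | q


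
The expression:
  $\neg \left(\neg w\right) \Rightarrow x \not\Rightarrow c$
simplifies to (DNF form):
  $\left(x \wedge \neg c\right) \vee \neg w$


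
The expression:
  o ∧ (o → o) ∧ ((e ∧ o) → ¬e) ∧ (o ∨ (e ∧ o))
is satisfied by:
  {o: True, e: False}


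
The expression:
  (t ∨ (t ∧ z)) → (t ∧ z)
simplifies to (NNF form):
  z ∨ ¬t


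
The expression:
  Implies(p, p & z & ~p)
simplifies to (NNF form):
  ~p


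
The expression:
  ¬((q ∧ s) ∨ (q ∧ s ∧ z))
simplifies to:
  ¬q ∨ ¬s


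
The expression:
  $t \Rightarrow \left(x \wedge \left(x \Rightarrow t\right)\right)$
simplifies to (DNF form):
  $x \vee \neg t$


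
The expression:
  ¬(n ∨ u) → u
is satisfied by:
  {n: True, u: True}
  {n: True, u: False}
  {u: True, n: False}


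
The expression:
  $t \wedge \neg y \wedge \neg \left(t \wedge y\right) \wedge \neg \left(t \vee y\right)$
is never true.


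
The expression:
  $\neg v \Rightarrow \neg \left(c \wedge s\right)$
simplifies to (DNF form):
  $v \vee \neg c \vee \neg s$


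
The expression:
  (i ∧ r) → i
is always true.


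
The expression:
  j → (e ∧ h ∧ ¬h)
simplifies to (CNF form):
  ¬j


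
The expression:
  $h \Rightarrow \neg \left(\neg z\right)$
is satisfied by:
  {z: True, h: False}
  {h: False, z: False}
  {h: True, z: True}


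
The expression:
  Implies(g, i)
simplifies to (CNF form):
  i | ~g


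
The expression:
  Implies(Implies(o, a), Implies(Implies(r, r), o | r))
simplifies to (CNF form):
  o | r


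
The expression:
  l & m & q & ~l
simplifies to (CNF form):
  False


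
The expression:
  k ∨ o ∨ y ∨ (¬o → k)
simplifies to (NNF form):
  k ∨ o ∨ y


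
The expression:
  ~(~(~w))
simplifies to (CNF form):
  ~w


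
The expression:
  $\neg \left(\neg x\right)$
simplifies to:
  $x$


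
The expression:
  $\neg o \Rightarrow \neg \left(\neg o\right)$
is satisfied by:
  {o: True}


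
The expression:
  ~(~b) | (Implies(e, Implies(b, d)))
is always true.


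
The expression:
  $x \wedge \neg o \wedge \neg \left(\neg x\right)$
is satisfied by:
  {x: True, o: False}


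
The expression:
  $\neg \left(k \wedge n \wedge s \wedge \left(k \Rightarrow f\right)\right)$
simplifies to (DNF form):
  $\neg f \vee \neg k \vee \neg n \vee \neg s$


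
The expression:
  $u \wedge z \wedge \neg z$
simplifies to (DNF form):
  $\text{False}$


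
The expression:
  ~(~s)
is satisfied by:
  {s: True}


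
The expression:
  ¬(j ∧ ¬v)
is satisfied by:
  {v: True, j: False}
  {j: False, v: False}
  {j: True, v: True}


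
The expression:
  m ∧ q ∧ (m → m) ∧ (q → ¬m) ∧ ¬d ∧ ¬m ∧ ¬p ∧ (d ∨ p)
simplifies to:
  False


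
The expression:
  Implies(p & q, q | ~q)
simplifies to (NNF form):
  True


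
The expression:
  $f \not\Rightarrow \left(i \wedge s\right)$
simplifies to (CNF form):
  $f \wedge \left(\neg i \vee \neg s\right)$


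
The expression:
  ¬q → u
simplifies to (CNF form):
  q ∨ u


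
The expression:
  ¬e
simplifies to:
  ¬e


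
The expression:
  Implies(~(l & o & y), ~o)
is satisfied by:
  {y: True, l: True, o: False}
  {y: True, l: False, o: False}
  {l: True, y: False, o: False}
  {y: False, l: False, o: False}
  {y: True, o: True, l: True}


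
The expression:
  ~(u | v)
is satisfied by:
  {u: False, v: False}


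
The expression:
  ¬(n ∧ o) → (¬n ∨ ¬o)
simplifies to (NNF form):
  True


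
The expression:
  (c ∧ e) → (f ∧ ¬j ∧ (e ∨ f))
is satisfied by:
  {f: True, j: False, c: False, e: False}
  {e: False, j: False, f: False, c: False}
  {f: True, j: True, e: False, c: False}
  {j: True, e: False, f: False, c: False}
  {e: True, f: True, j: False, c: False}
  {e: True, j: False, f: False, c: False}
  {e: True, f: True, j: True, c: False}
  {e: True, j: True, f: False, c: False}
  {c: True, f: True, e: False, j: False}
  {c: True, e: False, j: False, f: False}
  {c: True, f: True, j: True, e: False}
  {c: True, j: True, e: False, f: False}
  {c: True, f: True, e: True, j: False}


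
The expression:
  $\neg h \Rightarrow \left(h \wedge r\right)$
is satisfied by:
  {h: True}


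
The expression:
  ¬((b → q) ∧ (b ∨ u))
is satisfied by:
  {q: False, u: False, b: False}
  {b: True, q: False, u: False}
  {b: True, u: True, q: False}
  {q: True, u: False, b: False}


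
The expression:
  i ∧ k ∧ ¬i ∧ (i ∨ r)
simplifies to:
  False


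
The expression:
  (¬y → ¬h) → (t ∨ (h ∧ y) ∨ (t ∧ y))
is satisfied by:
  {t: True, h: True}
  {t: True, h: False}
  {h: True, t: False}


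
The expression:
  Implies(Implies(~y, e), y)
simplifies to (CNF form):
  y | ~e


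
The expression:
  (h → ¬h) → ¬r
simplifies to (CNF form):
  h ∨ ¬r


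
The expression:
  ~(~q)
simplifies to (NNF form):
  q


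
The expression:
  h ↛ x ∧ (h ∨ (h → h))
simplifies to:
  h ∧ ¬x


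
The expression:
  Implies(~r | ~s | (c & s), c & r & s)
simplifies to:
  r & s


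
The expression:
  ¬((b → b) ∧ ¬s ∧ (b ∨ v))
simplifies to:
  s ∨ (¬b ∧ ¬v)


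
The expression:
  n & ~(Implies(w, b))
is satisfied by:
  {w: True, n: True, b: False}


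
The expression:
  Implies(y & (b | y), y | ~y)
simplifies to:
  True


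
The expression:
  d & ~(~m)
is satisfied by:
  {m: True, d: True}


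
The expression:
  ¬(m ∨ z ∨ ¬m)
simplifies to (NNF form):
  False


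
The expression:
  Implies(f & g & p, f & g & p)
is always true.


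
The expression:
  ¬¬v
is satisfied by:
  {v: True}


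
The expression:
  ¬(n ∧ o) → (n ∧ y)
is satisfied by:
  {y: True, o: True, n: True}
  {y: True, n: True, o: False}
  {o: True, n: True, y: False}


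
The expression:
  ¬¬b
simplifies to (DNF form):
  b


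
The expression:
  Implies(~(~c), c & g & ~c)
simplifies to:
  ~c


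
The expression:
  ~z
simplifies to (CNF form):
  ~z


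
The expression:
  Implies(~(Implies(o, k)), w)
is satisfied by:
  {k: True, w: True, o: False}
  {k: True, w: False, o: False}
  {w: True, k: False, o: False}
  {k: False, w: False, o: False}
  {k: True, o: True, w: True}
  {k: True, o: True, w: False}
  {o: True, w: True, k: False}


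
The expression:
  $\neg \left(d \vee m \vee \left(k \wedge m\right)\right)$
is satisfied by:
  {d: False, m: False}


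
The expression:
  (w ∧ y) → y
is always true.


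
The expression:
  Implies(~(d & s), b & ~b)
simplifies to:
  d & s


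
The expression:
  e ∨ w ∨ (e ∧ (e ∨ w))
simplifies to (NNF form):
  e ∨ w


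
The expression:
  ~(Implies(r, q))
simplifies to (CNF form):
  r & ~q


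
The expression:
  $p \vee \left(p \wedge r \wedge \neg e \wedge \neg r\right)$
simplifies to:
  $p$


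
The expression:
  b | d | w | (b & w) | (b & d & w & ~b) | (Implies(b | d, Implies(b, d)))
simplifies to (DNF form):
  True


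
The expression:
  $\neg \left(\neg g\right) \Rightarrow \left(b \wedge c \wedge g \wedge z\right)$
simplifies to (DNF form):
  $\left(b \wedge c \wedge z\right) \vee \neg g$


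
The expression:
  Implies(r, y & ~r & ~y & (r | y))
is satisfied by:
  {r: False}


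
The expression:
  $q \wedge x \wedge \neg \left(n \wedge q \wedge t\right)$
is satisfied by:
  {x: True, q: True, t: False, n: False}
  {n: True, x: True, q: True, t: False}
  {t: True, x: True, q: True, n: False}


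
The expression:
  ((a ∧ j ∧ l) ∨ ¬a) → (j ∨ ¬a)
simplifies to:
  True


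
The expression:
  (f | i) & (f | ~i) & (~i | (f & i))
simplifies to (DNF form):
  f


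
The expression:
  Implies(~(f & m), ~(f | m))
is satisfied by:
  {f: False, m: False}
  {m: True, f: True}


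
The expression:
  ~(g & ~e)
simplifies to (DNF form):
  e | ~g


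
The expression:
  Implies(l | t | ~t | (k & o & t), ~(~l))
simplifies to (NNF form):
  l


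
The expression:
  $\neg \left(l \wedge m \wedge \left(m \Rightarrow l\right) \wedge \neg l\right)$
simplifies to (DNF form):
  $\text{True}$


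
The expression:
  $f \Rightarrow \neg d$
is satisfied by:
  {d: False, f: False}
  {f: True, d: False}
  {d: True, f: False}


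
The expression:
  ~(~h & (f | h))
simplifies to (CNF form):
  h | ~f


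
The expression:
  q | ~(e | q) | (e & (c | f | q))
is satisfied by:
  {q: True, c: True, f: True, e: False}
  {q: True, c: True, f: False, e: False}
  {q: True, f: True, e: False, c: False}
  {q: True, f: False, e: False, c: False}
  {c: True, f: True, e: False, q: False}
  {c: True, f: False, e: False, q: False}
  {f: True, c: False, e: False, q: False}
  {f: False, c: False, e: False, q: False}
  {q: True, c: True, e: True, f: True}
  {q: True, c: True, e: True, f: False}
  {q: True, e: True, f: True, c: False}
  {q: True, e: True, f: False, c: False}
  {e: True, c: True, f: True, q: False}
  {e: True, c: True, f: False, q: False}
  {e: True, f: True, c: False, q: False}


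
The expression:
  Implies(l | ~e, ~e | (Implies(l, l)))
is always true.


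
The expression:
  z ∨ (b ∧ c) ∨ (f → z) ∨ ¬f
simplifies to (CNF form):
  (b ∨ z ∨ ¬f) ∧ (c ∨ z ∨ ¬f)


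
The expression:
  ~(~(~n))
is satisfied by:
  {n: False}


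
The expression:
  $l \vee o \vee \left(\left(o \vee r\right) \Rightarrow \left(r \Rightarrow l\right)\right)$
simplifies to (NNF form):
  $l \vee o \vee \neg r$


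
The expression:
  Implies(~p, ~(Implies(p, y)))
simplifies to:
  p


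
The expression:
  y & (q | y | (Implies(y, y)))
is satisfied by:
  {y: True}


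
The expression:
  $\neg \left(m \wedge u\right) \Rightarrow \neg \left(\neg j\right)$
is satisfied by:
  {u: True, j: True, m: True}
  {u: True, j: True, m: False}
  {j: True, m: True, u: False}
  {j: True, m: False, u: False}
  {u: True, m: True, j: False}


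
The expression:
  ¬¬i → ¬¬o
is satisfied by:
  {o: True, i: False}
  {i: False, o: False}
  {i: True, o: True}


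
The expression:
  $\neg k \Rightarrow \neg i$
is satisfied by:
  {k: True, i: False}
  {i: False, k: False}
  {i: True, k: True}


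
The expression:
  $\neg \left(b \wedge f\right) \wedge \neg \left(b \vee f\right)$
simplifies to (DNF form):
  $\neg b \wedge \neg f$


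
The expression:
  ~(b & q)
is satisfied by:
  {q: False, b: False}
  {b: True, q: False}
  {q: True, b: False}


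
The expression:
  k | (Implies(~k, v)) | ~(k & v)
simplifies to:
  True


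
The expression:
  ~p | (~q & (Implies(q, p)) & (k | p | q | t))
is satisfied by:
  {p: False, q: False}
  {q: True, p: False}
  {p: True, q: False}


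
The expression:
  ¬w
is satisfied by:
  {w: False}


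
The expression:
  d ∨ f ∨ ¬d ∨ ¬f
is always true.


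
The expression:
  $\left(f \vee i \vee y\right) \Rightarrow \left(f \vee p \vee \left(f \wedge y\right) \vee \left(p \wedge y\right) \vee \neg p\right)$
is always true.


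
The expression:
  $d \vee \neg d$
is always true.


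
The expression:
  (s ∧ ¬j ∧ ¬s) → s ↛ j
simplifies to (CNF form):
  True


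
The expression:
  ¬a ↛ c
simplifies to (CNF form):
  ¬a ∧ ¬c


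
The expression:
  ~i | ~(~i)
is always true.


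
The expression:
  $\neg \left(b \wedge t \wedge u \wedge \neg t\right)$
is always true.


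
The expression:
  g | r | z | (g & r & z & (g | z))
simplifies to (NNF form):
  g | r | z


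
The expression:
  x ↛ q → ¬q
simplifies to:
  True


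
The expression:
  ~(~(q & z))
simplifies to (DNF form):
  q & z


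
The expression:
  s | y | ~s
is always true.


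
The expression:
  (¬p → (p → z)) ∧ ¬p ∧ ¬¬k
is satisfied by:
  {k: True, p: False}


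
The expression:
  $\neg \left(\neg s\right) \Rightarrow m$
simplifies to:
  $m \vee \neg s$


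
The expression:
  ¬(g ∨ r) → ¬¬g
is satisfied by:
  {r: True, g: True}
  {r: True, g: False}
  {g: True, r: False}


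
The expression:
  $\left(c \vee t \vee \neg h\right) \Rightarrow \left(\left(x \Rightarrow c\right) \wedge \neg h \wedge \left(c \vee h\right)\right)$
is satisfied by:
  {c: True, h: False, t: False}
  {c: True, t: True, h: False}
  {h: True, t: False, c: False}


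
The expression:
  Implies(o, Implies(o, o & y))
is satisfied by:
  {y: True, o: False}
  {o: False, y: False}
  {o: True, y: True}


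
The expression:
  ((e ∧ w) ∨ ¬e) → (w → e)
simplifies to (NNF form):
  e ∨ ¬w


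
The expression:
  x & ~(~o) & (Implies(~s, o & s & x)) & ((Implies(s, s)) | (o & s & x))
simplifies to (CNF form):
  o & s & x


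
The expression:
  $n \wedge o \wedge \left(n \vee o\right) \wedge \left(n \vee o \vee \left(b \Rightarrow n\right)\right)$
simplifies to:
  $n \wedge o$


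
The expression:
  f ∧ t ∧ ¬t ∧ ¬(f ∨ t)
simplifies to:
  False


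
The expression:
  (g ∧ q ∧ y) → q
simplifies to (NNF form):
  True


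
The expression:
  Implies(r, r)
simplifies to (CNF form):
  True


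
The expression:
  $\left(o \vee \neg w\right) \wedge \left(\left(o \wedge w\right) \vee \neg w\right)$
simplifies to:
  $o \vee \neg w$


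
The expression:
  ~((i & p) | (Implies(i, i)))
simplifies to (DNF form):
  False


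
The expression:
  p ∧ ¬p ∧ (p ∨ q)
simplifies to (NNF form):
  False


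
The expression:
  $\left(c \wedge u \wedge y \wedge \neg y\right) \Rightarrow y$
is always true.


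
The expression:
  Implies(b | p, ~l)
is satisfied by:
  {p: False, l: False, b: False}
  {b: True, p: False, l: False}
  {p: True, b: False, l: False}
  {b: True, p: True, l: False}
  {l: True, b: False, p: False}


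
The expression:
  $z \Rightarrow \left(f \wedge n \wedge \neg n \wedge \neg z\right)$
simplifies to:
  $\neg z$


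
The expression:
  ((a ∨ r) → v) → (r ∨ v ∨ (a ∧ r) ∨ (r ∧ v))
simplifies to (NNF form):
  a ∨ r ∨ v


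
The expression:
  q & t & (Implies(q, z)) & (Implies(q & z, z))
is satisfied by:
  {t: True, z: True, q: True}


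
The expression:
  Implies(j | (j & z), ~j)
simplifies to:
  ~j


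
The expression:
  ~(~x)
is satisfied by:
  {x: True}


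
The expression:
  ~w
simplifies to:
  ~w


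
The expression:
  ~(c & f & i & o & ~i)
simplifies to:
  True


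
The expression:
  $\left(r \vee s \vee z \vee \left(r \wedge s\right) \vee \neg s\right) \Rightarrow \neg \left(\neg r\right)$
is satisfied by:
  {r: True}


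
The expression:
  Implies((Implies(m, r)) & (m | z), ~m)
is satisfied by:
  {m: False, r: False}
  {r: True, m: False}
  {m: True, r: False}


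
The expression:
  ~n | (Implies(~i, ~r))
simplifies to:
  i | ~n | ~r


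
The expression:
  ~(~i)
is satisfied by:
  {i: True}


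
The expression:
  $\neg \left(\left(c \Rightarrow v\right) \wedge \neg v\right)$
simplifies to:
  $c \vee v$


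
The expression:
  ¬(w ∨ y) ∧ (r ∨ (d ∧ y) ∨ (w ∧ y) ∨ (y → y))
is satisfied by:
  {y: False, w: False}


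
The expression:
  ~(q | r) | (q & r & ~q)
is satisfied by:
  {q: False, r: False}


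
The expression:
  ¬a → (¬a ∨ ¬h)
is always true.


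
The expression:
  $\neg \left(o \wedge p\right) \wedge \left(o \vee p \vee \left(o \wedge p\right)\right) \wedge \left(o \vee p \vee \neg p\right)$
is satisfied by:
  {o: True, p: False}
  {p: True, o: False}


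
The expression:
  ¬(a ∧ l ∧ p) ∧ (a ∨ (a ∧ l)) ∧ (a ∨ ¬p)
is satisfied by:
  {a: True, l: False, p: False}
  {a: True, p: True, l: False}
  {a: True, l: True, p: False}


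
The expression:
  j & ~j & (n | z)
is never true.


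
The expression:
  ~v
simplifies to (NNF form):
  ~v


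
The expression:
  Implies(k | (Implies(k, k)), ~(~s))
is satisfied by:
  {s: True}


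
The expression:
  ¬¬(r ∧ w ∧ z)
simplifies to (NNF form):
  r ∧ w ∧ z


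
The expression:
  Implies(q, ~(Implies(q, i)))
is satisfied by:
  {q: False, i: False}
  {i: True, q: False}
  {q: True, i: False}


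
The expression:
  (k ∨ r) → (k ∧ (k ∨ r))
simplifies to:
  k ∨ ¬r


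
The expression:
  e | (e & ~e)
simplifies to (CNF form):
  e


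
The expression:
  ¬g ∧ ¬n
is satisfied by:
  {n: False, g: False}


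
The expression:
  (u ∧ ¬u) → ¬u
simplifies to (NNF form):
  True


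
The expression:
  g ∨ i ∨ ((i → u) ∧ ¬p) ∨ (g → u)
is always true.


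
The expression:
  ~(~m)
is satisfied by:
  {m: True}


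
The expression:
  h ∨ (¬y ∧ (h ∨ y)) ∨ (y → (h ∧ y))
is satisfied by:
  {h: True, y: False}
  {y: False, h: False}
  {y: True, h: True}


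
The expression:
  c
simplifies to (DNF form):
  c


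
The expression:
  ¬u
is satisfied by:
  {u: False}


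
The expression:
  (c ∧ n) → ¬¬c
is always true.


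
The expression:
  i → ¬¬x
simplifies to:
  x ∨ ¬i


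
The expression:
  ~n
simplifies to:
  ~n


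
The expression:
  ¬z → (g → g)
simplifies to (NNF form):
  True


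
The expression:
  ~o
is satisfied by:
  {o: False}


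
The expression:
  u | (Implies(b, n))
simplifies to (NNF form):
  n | u | ~b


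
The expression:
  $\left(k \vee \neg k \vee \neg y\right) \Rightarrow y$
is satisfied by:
  {y: True}


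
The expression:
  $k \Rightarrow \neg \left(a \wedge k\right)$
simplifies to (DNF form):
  $\neg a \vee \neg k$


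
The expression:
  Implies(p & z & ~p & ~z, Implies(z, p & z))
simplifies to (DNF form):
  True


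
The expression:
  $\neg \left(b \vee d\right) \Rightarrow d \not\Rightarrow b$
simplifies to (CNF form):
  $b \vee d$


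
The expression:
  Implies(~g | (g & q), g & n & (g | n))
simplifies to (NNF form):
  g & (n | ~q)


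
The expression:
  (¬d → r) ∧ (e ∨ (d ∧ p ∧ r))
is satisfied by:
  {e: True, p: True, r: True, d: True}
  {e: True, r: True, d: True, p: False}
  {e: True, p: True, r: True, d: False}
  {e: True, r: True, d: False, p: False}
  {e: True, p: True, d: True, r: False}
  {e: True, d: True, r: False, p: False}
  {p: True, r: True, d: True, e: False}


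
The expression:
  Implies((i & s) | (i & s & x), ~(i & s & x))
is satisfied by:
  {s: False, x: False, i: False}
  {i: True, s: False, x: False}
  {x: True, s: False, i: False}
  {i: True, x: True, s: False}
  {s: True, i: False, x: False}
  {i: True, s: True, x: False}
  {x: True, s: True, i: False}


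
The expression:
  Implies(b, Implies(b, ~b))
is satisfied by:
  {b: False}


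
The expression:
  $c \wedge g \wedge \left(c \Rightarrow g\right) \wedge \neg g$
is never true.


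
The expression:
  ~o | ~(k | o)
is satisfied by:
  {o: False}


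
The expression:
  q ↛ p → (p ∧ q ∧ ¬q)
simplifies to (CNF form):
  p ∨ ¬q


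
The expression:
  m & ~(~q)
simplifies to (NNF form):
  m & q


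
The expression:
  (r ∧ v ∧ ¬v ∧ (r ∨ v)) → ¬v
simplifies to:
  True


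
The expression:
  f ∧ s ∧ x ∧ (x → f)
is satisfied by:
  {s: True, x: True, f: True}


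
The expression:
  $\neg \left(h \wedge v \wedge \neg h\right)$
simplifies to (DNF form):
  $\text{True}$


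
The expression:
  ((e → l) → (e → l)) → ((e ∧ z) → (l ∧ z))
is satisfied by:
  {l: True, e: False, z: False}
  {e: False, z: False, l: False}
  {z: True, l: True, e: False}
  {z: True, e: False, l: False}
  {l: True, e: True, z: False}
  {e: True, l: False, z: False}
  {z: True, e: True, l: True}


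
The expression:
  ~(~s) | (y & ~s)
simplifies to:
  s | y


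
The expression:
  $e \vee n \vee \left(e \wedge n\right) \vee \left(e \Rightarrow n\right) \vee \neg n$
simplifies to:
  $\text{True}$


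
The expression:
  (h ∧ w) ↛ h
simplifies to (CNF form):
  False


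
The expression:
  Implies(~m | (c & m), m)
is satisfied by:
  {m: True}


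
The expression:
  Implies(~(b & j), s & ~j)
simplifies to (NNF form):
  (b & j) | (s & ~j)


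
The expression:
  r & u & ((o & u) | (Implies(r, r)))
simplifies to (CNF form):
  r & u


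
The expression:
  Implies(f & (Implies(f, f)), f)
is always true.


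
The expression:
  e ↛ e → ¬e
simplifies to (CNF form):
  True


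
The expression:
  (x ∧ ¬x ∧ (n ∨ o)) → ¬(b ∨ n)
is always true.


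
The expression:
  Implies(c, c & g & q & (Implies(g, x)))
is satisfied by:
  {x: True, q: True, g: True, c: False}
  {x: True, q: True, g: False, c: False}
  {x: True, g: True, q: False, c: False}
  {x: True, g: False, q: False, c: False}
  {q: True, g: True, x: False, c: False}
  {q: True, x: False, g: False, c: False}
  {q: False, g: True, x: False, c: False}
  {q: False, x: False, g: False, c: False}
  {x: True, c: True, q: True, g: True}


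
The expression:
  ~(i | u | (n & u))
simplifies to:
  ~i & ~u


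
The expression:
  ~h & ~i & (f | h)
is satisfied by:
  {f: True, i: False, h: False}


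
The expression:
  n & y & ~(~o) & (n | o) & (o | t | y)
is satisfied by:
  {o: True, y: True, n: True}


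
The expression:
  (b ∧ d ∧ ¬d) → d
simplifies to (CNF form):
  True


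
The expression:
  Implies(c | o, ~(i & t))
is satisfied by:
  {o: False, c: False, t: False, i: False}
  {c: True, i: False, o: False, t: False}
  {o: True, i: False, c: False, t: False}
  {c: True, o: True, i: False, t: False}
  {i: True, o: False, c: False, t: False}
  {i: True, c: True, o: False, t: False}
  {i: True, o: True, c: False, t: False}
  {i: True, c: True, o: True, t: False}
  {t: True, i: False, o: False, c: False}
  {t: True, c: True, i: False, o: False}
  {t: True, o: True, i: False, c: False}
  {t: True, c: True, o: True, i: False}
  {t: True, i: True, o: False, c: False}


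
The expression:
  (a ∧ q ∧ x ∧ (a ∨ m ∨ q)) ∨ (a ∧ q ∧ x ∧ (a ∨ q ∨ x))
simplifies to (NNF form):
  a ∧ q ∧ x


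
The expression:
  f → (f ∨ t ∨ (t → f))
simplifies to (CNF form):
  True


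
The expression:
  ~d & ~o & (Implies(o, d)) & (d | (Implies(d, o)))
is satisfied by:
  {d: False, o: False}


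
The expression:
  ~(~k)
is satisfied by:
  {k: True}


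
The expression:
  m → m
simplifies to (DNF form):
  True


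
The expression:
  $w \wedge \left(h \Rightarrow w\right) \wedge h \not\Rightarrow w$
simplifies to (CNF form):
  $\text{False}$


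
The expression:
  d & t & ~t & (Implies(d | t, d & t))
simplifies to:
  False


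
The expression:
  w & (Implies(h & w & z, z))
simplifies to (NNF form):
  w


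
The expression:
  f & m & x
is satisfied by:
  {m: True, x: True, f: True}


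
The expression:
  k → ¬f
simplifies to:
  ¬f ∨ ¬k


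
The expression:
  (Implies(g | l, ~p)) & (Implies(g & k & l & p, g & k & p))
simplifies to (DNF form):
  ~p | (~g & ~l)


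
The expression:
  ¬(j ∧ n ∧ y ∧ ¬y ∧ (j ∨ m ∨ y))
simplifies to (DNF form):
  True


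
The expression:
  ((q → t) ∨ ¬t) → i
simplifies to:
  i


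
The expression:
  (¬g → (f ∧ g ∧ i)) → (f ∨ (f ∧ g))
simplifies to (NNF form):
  f ∨ ¬g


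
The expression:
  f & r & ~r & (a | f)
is never true.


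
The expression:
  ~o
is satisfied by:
  {o: False}


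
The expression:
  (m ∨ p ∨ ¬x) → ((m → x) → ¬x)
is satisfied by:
  {m: False, x: False, p: False}
  {p: True, m: False, x: False}
  {m: True, p: False, x: False}
  {p: True, m: True, x: False}
  {x: True, p: False, m: False}


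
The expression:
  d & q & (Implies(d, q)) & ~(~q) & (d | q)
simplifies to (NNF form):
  d & q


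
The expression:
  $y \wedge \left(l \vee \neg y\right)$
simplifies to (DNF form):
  $l \wedge y$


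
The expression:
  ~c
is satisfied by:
  {c: False}


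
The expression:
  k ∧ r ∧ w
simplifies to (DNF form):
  k ∧ r ∧ w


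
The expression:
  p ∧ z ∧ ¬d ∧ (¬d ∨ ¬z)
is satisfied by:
  {z: True, p: True, d: False}


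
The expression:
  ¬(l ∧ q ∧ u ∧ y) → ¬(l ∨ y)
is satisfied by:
  {u: True, q: True, l: False, y: False}
  {u: True, q: False, l: False, y: False}
  {q: True, u: False, l: False, y: False}
  {u: False, q: False, l: False, y: False}
  {y: True, u: True, l: True, q: True}


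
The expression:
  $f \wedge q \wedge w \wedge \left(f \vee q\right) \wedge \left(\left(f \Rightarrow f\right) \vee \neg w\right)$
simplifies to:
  $f \wedge q \wedge w$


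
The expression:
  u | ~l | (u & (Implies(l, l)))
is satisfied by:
  {u: True, l: False}
  {l: False, u: False}
  {l: True, u: True}


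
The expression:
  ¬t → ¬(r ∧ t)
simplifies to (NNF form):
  True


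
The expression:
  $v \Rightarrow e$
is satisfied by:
  {e: True, v: False}
  {v: False, e: False}
  {v: True, e: True}


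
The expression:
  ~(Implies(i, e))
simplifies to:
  i & ~e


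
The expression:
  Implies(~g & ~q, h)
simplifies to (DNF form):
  g | h | q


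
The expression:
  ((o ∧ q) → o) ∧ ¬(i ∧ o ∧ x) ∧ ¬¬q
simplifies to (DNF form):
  (q ∧ ¬i) ∨ (q ∧ ¬o) ∨ (q ∧ ¬x)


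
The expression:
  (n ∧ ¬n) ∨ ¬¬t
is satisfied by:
  {t: True}


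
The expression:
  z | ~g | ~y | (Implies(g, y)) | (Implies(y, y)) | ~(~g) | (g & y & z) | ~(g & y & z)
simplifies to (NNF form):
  True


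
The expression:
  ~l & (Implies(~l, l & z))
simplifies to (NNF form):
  False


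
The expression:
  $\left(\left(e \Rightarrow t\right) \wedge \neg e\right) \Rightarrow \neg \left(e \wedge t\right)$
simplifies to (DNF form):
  $\text{True}$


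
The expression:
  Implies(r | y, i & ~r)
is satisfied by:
  {i: True, r: False, y: False}
  {r: False, y: False, i: False}
  {i: True, y: True, r: False}


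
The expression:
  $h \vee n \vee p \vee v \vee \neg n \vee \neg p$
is always true.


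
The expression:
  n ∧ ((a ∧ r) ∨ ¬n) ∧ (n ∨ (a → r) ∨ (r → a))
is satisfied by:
  {r: True, a: True, n: True}


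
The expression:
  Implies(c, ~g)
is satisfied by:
  {g: False, c: False}
  {c: True, g: False}
  {g: True, c: False}


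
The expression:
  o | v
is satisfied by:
  {o: True, v: True}
  {o: True, v: False}
  {v: True, o: False}


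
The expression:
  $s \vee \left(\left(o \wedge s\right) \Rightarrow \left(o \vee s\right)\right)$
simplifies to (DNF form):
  $\text{True}$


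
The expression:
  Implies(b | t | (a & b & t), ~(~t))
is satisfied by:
  {t: True, b: False}
  {b: False, t: False}
  {b: True, t: True}


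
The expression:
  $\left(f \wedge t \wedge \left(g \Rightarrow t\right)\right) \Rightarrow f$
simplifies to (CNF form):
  $\text{True}$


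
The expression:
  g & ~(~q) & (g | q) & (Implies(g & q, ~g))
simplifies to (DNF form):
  False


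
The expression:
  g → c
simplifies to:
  c ∨ ¬g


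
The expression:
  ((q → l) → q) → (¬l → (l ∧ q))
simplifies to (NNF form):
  l ∨ ¬q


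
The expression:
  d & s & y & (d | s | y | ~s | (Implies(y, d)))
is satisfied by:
  {s: True, d: True, y: True}


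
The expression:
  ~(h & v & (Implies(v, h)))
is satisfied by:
  {h: False, v: False}
  {v: True, h: False}
  {h: True, v: False}


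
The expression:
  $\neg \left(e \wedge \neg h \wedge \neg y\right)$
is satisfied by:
  {h: True, y: True, e: False}
  {h: True, e: False, y: False}
  {y: True, e: False, h: False}
  {y: False, e: False, h: False}
  {h: True, y: True, e: True}
  {h: True, e: True, y: False}
  {y: True, e: True, h: False}


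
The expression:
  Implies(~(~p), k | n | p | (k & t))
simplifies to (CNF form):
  True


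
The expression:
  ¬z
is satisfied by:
  {z: False}


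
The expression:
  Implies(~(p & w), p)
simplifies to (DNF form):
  p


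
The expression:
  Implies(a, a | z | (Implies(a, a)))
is always true.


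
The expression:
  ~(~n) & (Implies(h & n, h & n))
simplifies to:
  n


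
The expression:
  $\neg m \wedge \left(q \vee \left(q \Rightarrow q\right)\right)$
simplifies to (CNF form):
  $\neg m$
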